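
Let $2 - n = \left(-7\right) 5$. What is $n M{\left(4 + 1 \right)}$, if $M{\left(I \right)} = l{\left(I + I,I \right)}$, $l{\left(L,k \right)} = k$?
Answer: $185$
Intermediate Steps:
$M{\left(I \right)} = I$
$n = 37$ ($n = 2 - \left(-7\right) 5 = 2 - -35 = 2 + 35 = 37$)
$n M{\left(4 + 1 \right)} = 37 \left(4 + 1\right) = 37 \cdot 5 = 185$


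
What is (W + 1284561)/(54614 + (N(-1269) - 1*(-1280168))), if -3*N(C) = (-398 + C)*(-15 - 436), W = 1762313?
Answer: 9140622/3252529 ≈ 2.8103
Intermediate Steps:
N(C) = -179498/3 + 451*C/3 (N(C) = -(-398 + C)*(-15 - 436)/3 = -(-398 + C)*(-451)/3 = -(179498 - 451*C)/3 = -179498/3 + 451*C/3)
(W + 1284561)/(54614 + (N(-1269) - 1*(-1280168))) = (1762313 + 1284561)/(54614 + ((-179498/3 + (451/3)*(-1269)) - 1*(-1280168))) = 3046874/(54614 + ((-179498/3 - 190773) + 1280168)) = 3046874/(54614 + (-751817/3 + 1280168)) = 3046874/(54614 + 3088687/3) = 3046874/(3252529/3) = 3046874*(3/3252529) = 9140622/3252529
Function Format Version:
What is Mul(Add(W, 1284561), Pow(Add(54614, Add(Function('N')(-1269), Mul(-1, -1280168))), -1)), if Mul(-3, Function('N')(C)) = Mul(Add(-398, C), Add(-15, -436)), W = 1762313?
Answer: Rational(9140622, 3252529) ≈ 2.8103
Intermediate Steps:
Function('N')(C) = Add(Rational(-179498, 3), Mul(Rational(451, 3), C)) (Function('N')(C) = Mul(Rational(-1, 3), Mul(Add(-398, C), Add(-15, -436))) = Mul(Rational(-1, 3), Mul(Add(-398, C), -451)) = Mul(Rational(-1, 3), Add(179498, Mul(-451, C))) = Add(Rational(-179498, 3), Mul(Rational(451, 3), C)))
Mul(Add(W, 1284561), Pow(Add(54614, Add(Function('N')(-1269), Mul(-1, -1280168))), -1)) = Mul(Add(1762313, 1284561), Pow(Add(54614, Add(Add(Rational(-179498, 3), Mul(Rational(451, 3), -1269)), Mul(-1, -1280168))), -1)) = Mul(3046874, Pow(Add(54614, Add(Add(Rational(-179498, 3), -190773), 1280168)), -1)) = Mul(3046874, Pow(Add(54614, Add(Rational(-751817, 3), 1280168)), -1)) = Mul(3046874, Pow(Add(54614, Rational(3088687, 3)), -1)) = Mul(3046874, Pow(Rational(3252529, 3), -1)) = Mul(3046874, Rational(3, 3252529)) = Rational(9140622, 3252529)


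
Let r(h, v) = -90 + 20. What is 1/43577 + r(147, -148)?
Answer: -3050389/43577 ≈ -70.000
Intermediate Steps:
r(h, v) = -70
1/43577 + r(147, -148) = 1/43577 - 70 = -3050389/43577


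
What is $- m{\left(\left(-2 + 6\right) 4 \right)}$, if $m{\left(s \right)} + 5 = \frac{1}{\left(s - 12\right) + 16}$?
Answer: $\frac{99}{20} \approx 4.95$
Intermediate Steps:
$m{\left(s \right)} = -5 + \frac{1}{4 + s}$ ($m{\left(s \right)} = -5 + \frac{1}{\left(s - 12\right) + 16} = -5 + \frac{1}{\left(-12 + s\right) + 16} = -5 + \frac{1}{4 + s}$)
$- m{\left(\left(-2 + 6\right) 4 \right)} = - \frac{-19 - 5 \left(-2 + 6\right) 4}{4 + \left(-2 + 6\right) 4} = - \frac{-19 - 5 \cdot 4 \cdot 4}{4 + 4 \cdot 4} = - \frac{-19 - 80}{4 + 16} = - \frac{-19 - 80}{20} = - \frac{-99}{20} = \left(-1\right) \left(- \frac{99}{20}\right) = \frac{99}{20}$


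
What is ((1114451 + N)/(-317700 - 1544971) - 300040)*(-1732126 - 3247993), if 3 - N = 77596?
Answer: 2783273187960440062/1862671 ≈ 1.4942e+12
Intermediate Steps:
N = -77593 (N = 3 - 1*77596 = 3 - 77596 = -77593)
((1114451 + N)/(-317700 - 1544971) - 300040)*(-1732126 - 3247993) = ((1114451 - 77593)/(-317700 - 1544971) - 300040)*(-1732126 - 3247993) = (1036858/(-1862671) - 300040)*(-4980119) = (1036858*(-1/1862671) - 300040)*(-4980119) = (-1036858/1862671 - 300040)*(-4980119) = -558876843698/1862671*(-4980119) = 2783273187960440062/1862671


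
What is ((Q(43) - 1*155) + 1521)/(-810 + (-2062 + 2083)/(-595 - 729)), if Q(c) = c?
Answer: -1865516/1072461 ≈ -1.7395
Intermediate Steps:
((Q(43) - 1*155) + 1521)/(-810 + (-2062 + 2083)/(-595 - 729)) = ((43 - 1*155) + 1521)/(-810 + (-2062 + 2083)/(-595 - 729)) = ((43 - 155) + 1521)/(-810 + 21/(-1324)) = (-112 + 1521)/(-810 + 21*(-1/1324)) = 1409/(-810 - 21/1324) = 1409/(-1072461/1324) = 1409*(-1324/1072461) = -1865516/1072461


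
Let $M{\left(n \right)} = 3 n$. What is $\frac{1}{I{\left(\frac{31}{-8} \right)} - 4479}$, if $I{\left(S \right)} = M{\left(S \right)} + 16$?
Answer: $- \frac{8}{35797} \approx -0.00022348$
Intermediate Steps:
$I{\left(S \right)} = 16 + 3 S$ ($I{\left(S \right)} = 3 S + 16 = 16 + 3 S$)
$\frac{1}{I{\left(\frac{31}{-8} \right)} - 4479} = \frac{1}{\left(16 + 3 \frac{31}{-8}\right) - 4479} = \frac{1}{\left(16 + 3 \cdot 31 \left(- \frac{1}{8}\right)\right) - 4479} = \frac{1}{\left(16 + 3 \left(- \frac{31}{8}\right)\right) - 4479} = \frac{1}{\left(16 - \frac{93}{8}\right) - 4479} = \frac{1}{\frac{35}{8} - 4479} = \frac{1}{- \frac{35797}{8}} = - \frac{8}{35797}$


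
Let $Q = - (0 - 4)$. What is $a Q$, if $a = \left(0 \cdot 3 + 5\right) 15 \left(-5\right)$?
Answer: $-1500$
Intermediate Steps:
$a = -375$ ($a = \left(0 + 5\right) 15 \left(-5\right) = 5 \cdot 15 \left(-5\right) = 75 \left(-5\right) = -375$)
$Q = 4$ ($Q = - (0 - 4) = \left(-1\right) \left(-4\right) = 4$)
$a Q = \left(-375\right) 4 = -1500$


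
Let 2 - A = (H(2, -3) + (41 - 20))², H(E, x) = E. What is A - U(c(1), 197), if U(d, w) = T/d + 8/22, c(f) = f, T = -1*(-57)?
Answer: -6428/11 ≈ -584.36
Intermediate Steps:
T = 57
U(d, w) = 4/11 + 57/d (U(d, w) = 57/d + 8/22 = 57/d + 8*(1/22) = 57/d + 4/11 = 4/11 + 57/d)
A = -527 (A = 2 - (2 + (41 - 20))² = 2 - (2 + 21)² = 2 - 1*23² = 2 - 1*529 = 2 - 529 = -527)
A - U(c(1), 197) = -527 - (4/11 + 57/1) = -527 - (4/11 + 57*1) = -527 - (4/11 + 57) = -527 - 1*631/11 = -527 - 631/11 = -6428/11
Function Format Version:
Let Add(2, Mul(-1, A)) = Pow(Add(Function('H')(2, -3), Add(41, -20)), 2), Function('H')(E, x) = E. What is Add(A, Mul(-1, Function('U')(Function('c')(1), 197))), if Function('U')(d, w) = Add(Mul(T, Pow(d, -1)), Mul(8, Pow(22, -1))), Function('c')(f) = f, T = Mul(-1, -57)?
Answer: Rational(-6428, 11) ≈ -584.36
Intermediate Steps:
T = 57
Function('U')(d, w) = Add(Rational(4, 11), Mul(57, Pow(d, -1))) (Function('U')(d, w) = Add(Mul(57, Pow(d, -1)), Mul(8, Pow(22, -1))) = Add(Mul(57, Pow(d, -1)), Mul(8, Rational(1, 22))) = Add(Mul(57, Pow(d, -1)), Rational(4, 11)) = Add(Rational(4, 11), Mul(57, Pow(d, -1))))
A = -527 (A = Add(2, Mul(-1, Pow(Add(2, Add(41, -20)), 2))) = Add(2, Mul(-1, Pow(Add(2, 21), 2))) = Add(2, Mul(-1, Pow(23, 2))) = Add(2, Mul(-1, 529)) = Add(2, -529) = -527)
Add(A, Mul(-1, Function('U')(Function('c')(1), 197))) = Add(-527, Mul(-1, Add(Rational(4, 11), Mul(57, Pow(1, -1))))) = Add(-527, Mul(-1, Add(Rational(4, 11), Mul(57, 1)))) = Add(-527, Mul(-1, Add(Rational(4, 11), 57))) = Add(-527, Mul(-1, Rational(631, 11))) = Add(-527, Rational(-631, 11)) = Rational(-6428, 11)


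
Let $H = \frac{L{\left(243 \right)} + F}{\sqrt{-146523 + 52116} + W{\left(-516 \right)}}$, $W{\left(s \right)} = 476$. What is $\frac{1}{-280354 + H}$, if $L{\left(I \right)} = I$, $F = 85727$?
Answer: $- \frac{14991324377}{4200966891548128} + \frac{42985 i \sqrt{94407}}{12602900674644384} \approx -3.5685 \cdot 10^{-6} + 1.048 \cdot 10^{-9} i$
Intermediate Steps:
$H = \frac{85970}{476 + i \sqrt{94407}}$ ($H = \frac{243 + 85727}{\sqrt{-146523 + 52116} + 476} = \frac{85970}{\sqrt{-94407} + 476} = \frac{85970}{i \sqrt{94407} + 476} = \frac{85970}{476 + i \sqrt{94407}} \approx 127.49 - 82.294 i$)
$\frac{1}{-280354 + H} = \frac{1}{-280354 + \left(\frac{40921720}{320983} - \frac{85970 i \sqrt{94407}}{320983}\right)} = \frac{1}{- \frac{89947946262}{320983} - \frac{85970 i \sqrt{94407}}{320983}}$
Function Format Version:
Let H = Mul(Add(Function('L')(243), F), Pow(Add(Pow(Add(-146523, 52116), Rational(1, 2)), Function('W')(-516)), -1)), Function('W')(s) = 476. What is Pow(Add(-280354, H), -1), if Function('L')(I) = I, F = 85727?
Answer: Add(Rational(-14991324377, 4200966891548128), Mul(Rational(42985, 12602900674644384), I, Pow(94407, Rational(1, 2)))) ≈ Add(-3.5685e-6, Mul(1.0480e-9, I))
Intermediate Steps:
H = Mul(85970, Pow(Add(476, Mul(I, Pow(94407, Rational(1, 2)))), -1)) (H = Mul(Add(243, 85727), Pow(Add(Pow(Add(-146523, 52116), Rational(1, 2)), 476), -1)) = Mul(85970, Pow(Add(Pow(-94407, Rational(1, 2)), 476), -1)) = Mul(85970, Pow(Add(Mul(I, Pow(94407, Rational(1, 2))), 476), -1)) = Mul(85970, Pow(Add(476, Mul(I, Pow(94407, Rational(1, 2)))), -1)) ≈ Add(127.49, Mul(-82.294, I)))
Pow(Add(-280354, H), -1) = Pow(Add(-280354, Add(Rational(40921720, 320983), Mul(Rational(-85970, 320983), I, Pow(94407, Rational(1, 2))))), -1) = Pow(Add(Rational(-89947946262, 320983), Mul(Rational(-85970, 320983), I, Pow(94407, Rational(1, 2)))), -1)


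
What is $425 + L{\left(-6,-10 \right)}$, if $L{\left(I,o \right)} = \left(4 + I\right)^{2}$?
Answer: $429$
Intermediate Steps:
$425 + L{\left(-6,-10 \right)} = 425 + \left(4 - 6\right)^{2} = 425 + \left(-2\right)^{2} = 425 + 4 = 429$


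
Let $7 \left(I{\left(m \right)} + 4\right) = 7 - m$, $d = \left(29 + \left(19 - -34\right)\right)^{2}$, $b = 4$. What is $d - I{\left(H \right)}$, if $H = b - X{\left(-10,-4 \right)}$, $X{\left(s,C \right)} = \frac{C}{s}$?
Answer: $\frac{235463}{35} \approx 6727.5$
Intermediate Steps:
$H = \frac{18}{5}$ ($H = 4 - - \frac{4}{-10} = 4 - \left(-4\right) \left(- \frac{1}{10}\right) = 4 - \frac{2}{5} = \frac{18}{5} \approx 3.6$)
$d = 6724$ ($d = \left(29 + \left(19 + 34\right)\right)^{2} = \left(29 + 53\right)^{2} = 82^{2} = 6724$)
$I{\left(m \right)} = -3 - \frac{m}{7}$ ($I{\left(m \right)} = -4 + \frac{7 - m}{7} = -4 - \left(-1 + \frac{m}{7}\right) = -3 - \frac{m}{7}$)
$d - I{\left(H \right)} = 6724 - \left(-3 - \frac{18}{35}\right) = 6724 - - \frac{123}{35} = 6724 + \frac{123}{35} = \frac{235463}{35}$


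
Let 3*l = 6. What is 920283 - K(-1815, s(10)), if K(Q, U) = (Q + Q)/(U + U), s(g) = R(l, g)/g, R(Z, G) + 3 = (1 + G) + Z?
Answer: 922098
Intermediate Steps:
l = 2 (l = (1/3)*6 = 2)
R(Z, G) = -2 + G + Z (R(Z, G) = -3 + ((1 + G) + Z) = -3 + (1 + G + Z) = -2 + G + Z)
s(g) = 1 (s(g) = (-2 + g + 2)/g = g/g = 1)
K(Q, U) = Q/U (K(Q, U) = (2*Q)/((2*U)) = (2*Q)*(1/(2*U)) = Q/U)
920283 - K(-1815, s(10)) = 920283 - (-1815)/1 = 920283 - (-1815) = 920283 - 1*(-1815) = 920283 + 1815 = 922098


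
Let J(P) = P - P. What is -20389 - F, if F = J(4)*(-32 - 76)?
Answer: -20389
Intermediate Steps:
J(P) = 0
F = 0 (F = 0*(-32 - 76) = 0*(-108) = 0)
-20389 - F = -20389 - 1*0 = -20389 + 0 = -20389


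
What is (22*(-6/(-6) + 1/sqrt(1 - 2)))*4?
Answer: 88 - 88*I ≈ 88.0 - 88.0*I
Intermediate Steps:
(22*(-6/(-6) + 1/sqrt(1 - 2)))*4 = (22*(-6*(-1/6) + 1/sqrt(-1)))*4 = (22*(1 + 1/I))*4 = (22*(1 + 1*(-I)))*4 = (22*(1 - I))*4 = (22 - 22*I)*4 = 88 - 88*I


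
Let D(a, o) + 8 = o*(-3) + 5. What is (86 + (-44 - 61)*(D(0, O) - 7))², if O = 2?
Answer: 3118756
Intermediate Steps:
D(a, o) = -3 - 3*o (D(a, o) = -8 + (o*(-3) + 5) = -8 + (-3*o + 5) = -8 + (5 - 3*o) = -3 - 3*o)
(86 + (-44 - 61)*(D(0, O) - 7))² = (86 + (-44 - 61)*((-3 - 3*2) - 7))² = (86 - 105*((-3 - 6) - 7))² = (86 - 105*(-9 - 7))² = (86 - 105*(-16))² = (86 + 1680)² = 1766² = 3118756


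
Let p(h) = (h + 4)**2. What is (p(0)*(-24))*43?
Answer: -16512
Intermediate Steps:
p(h) = (4 + h)**2
(p(0)*(-24))*43 = ((4 + 0)**2*(-24))*43 = (4**2*(-24))*43 = (16*(-24))*43 = -384*43 = -16512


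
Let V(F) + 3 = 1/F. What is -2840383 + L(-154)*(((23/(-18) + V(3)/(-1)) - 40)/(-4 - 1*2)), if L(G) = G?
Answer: -153434197/54 ≈ -2.8414e+6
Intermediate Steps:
V(F) = -3 + 1/F
-2840383 + L(-154)*(((23/(-18) + V(3)/(-1)) - 40)/(-4 - 1*2)) = -2840383 - 154*((23/(-18) + (-3 + 1/3)/(-1)) - 40)/(-4 - 1*2) = -2840383 - 154*((23*(-1/18) + (-3 + ⅓)*(-1)) - 40)/(-4 - 2) = -2840383 - 154*((-23/18 - 8/3*(-1)) - 40)/(-6) = -2840383 - 154*((-23/18 + 8/3) - 40)*(-1)/6 = -2840383 - 154*(25/18 - 40)*(-1)/6 = -2840383 - (-53515)*(-1)/(9*6) = -2840383 - 154*695/108 = -2840383 - 53515/54 = -153434197/54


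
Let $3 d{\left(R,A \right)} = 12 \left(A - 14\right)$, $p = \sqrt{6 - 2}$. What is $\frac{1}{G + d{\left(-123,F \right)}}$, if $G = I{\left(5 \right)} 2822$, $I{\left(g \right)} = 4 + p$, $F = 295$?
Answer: $\frac{1}{18056} \approx 5.5383 \cdot 10^{-5}$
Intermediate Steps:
$p = 2$ ($p = \sqrt{4} = 2$)
$I{\left(g \right)} = 6$ ($I{\left(g \right)} = 4 + 2 = 6$)
$d{\left(R,A \right)} = -56 + 4 A$ ($d{\left(R,A \right)} = \frac{12 \left(A - 14\right)}{3} = \frac{12 \left(-14 + A\right)}{3} = \frac{-168 + 12 A}{3} = -56 + 4 A$)
$G = 16932$ ($G = 6 \cdot 2822 = 16932$)
$\frac{1}{G + d{\left(-123,F \right)}} = \frac{1}{16932 + \left(-56 + 4 \cdot 295\right)} = \frac{1}{16932 + \left(-56 + 1180\right)} = \frac{1}{16932 + 1124} = \frac{1}{18056}$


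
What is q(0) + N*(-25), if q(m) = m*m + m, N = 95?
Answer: -2375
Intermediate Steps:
q(m) = m + m**2 (q(m) = m**2 + m = m + m**2)
q(0) + N*(-25) = 0*(1 + 0) + 95*(-25) = 0*1 - 2375 = 0 - 2375 = -2375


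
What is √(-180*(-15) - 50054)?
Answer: I*√47354 ≈ 217.61*I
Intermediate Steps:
√(-180*(-15) - 50054) = √(2700 - 50054) = √(-47354) = I*√47354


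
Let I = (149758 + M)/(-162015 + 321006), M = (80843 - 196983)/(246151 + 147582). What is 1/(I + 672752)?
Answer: 20866667801/14038112151308510 ≈ 1.4864e-6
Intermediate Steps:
M = -116140/393733 ≈ -0.29497
I = 19654850158/20866667801 (I = (149758 - 116140/393733)/(-162015 + 321006) = (58964550474/393733)/158991 = (58964550474/393733)*(1/158991) = 19654850158/20866667801 ≈ 0.94193)
1/(I + 672752) = 1/(19654850158/20866667801 + 672752) = 1/(14038112151308510/20866667801) = 20866667801/14038112151308510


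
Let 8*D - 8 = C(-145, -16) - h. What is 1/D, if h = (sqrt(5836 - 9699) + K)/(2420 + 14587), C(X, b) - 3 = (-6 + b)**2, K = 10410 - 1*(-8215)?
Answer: 380949543680/23519104009821 + 45352*I*sqrt(3863)/23519104009821 ≈ 0.016197 + 1.1985e-7*I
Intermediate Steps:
K = 18625 (K = 10410 + 8215 = 18625)
C(X, b) = 3 + (-6 + b)**2
h = 18625/17007 + I*sqrt(3863)/17007 (h = (sqrt(5836 - 9699) + 18625)/(2420 + 14587) = (sqrt(-3863) + 18625)/17007 = (I*sqrt(3863) + 18625)*(1/17007) = (18625 + I*sqrt(3863))*(1/17007) = 18625/17007 + I*sqrt(3863)/17007 ≈ 1.0951 + 0.0036546*I)
D = 1049980/17007 - I*sqrt(3863)/136056 (D = 1 + ((3 + (-6 - 16)**2) - (18625/17007 + I*sqrt(3863)/17007))/8 = 1 + ((3 + (-22)**2) + (-18625/17007 - I*sqrt(3863)/17007))/8 = 1 + ((3 + 484) + (-18625/17007 - I*sqrt(3863)/17007))/8 = 1 + (487 + (-18625/17007 - I*sqrt(3863)/17007))/8 = 1 + (8263784/17007 - I*sqrt(3863)/17007)/8 = 1 + (1032973/17007 - I*sqrt(3863)/136056) = 1049980/17007 - I*sqrt(3863)/136056 ≈ 61.738 - 0.00045682*I)
1/D = 1/(1049980/17007 - I*sqrt(3863)/136056)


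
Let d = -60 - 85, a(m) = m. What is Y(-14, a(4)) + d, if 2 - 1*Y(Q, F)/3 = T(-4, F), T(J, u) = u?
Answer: -151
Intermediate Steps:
d = -145
Y(Q, F) = 6 - 3*F
Y(-14, a(4)) + d = (6 - 3*4) - 145 = (6 - 12) - 145 = -6 - 145 = -151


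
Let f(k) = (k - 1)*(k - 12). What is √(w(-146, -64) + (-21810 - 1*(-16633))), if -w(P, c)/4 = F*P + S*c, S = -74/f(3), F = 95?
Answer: √462199/3 ≈ 226.62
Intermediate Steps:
f(k) = (-1 + k)*(-12 + k)
S = 37/9 (S = -74/(12 + 3² - 13*3) = -74/(12 + 9 - 39) = -74/(-18) = -74*(-1/18) = 37/9 ≈ 4.1111)
w(P, c) = -380*P - 148*c/9 (w(P, c) = -4*(95*P + 37*c/9) = -380*P - 148*c/9)
√(w(-146, -64) + (-21810 - 1*(-16633))) = √((-380*(-146) - 148/9*(-64)) + (-21810 - 1*(-16633))) = √((55480 + 9472/9) + (-21810 + 16633)) = √(508792/9 - 5177) = √(462199/9) = √462199/3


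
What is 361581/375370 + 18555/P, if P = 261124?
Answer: 50691233697/49009057940 ≈ 1.0343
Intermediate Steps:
361581/375370 + 18555/P = 361581/375370 + 18555/261124 = 50691233697/49009057940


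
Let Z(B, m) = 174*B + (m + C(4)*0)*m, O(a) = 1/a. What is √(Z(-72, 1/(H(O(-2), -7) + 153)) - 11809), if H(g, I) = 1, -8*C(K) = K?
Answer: 3*I*√64130699/154 ≈ 156.0*I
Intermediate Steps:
C(K) = -K/8
Z(B, m) = m² + 174*B (Z(B, m) = 174*B + (m - ⅛*4*0)*m = 174*B + (m - ½*0)*m = 174*B + (m + 0)*m = 174*B + m*m = 174*B + m² = m² + 174*B)
√(Z(-72, 1/(H(O(-2), -7) + 153)) - 11809) = √(((1/(1 + 153))² + 174*(-72)) - 11809) = √(((1/154)² - 12528) - 11809) = √((1/23716 - 12528) - 11809) = √(-297114047/23716 - 11809) = √(-577176291/23716) = 3*I*√64130699/154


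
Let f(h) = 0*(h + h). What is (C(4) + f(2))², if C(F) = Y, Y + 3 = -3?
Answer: 36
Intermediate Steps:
Y = -6 (Y = -3 - 3 = -6)
C(F) = -6
f(h) = 0 (f(h) = 0*(2*h) = 0)
(C(4) + f(2))² = (-6 + 0)² = (-6)² = 36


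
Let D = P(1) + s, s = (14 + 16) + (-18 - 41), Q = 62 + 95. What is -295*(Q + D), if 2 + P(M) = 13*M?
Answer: -41005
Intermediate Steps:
P(M) = -2 + 13*M
Q = 157
s = -29 (s = 30 - 59 = -29)
D = -18 (D = (-2 + 13*1) - 29 = (-2 + 13) - 29 = 11 - 29 = -18)
-295*(Q + D) = -295*(157 - 18) = -295*139 = -41005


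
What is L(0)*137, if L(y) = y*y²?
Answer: 0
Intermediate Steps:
L(y) = y³
L(0)*137 = 0³*137 = 0*137 = 0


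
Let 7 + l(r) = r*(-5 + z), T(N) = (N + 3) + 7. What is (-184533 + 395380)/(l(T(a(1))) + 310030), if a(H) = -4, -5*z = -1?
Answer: 1054235/1549971 ≈ 0.68016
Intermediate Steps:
z = 1/5 (z = -1/5*(-1) = 1/5 ≈ 0.20000)
T(N) = 10 + N (T(N) = (3 + N) + 7 = 10 + N)
l(r) = -7 - 24*r/5 (l(r) = -7 + r*(-5 + 1/5) = -7 + r*(-24/5) = -7 - 24*r/5)
(-184533 + 395380)/(l(T(a(1))) + 310030) = (-184533 + 395380)/((-7 - 24*(10 - 4)/5) + 310030) = 210847/((-7 - 24/5*6) + 310030) = 210847/((-7 - 144/5) + 310030) = 210847/(-179/5 + 310030) = 210847/(1549971/5) = 210847*(5/1549971) = 1054235/1549971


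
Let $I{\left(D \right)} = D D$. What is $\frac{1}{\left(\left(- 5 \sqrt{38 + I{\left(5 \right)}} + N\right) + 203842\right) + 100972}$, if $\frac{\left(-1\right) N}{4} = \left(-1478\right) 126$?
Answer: $\frac{1049726}{1101924673501} + \frac{15 \sqrt{7}}{1101924673501} \approx 9.5267 \cdot 10^{-7}$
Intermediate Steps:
$I{\left(D \right)} = D^{2}$
$N = 744912$ ($N = - 4 \left(\left(-1478\right) 126\right) = \left(-4\right) \left(-186228\right) = 744912$)
$\frac{1}{\left(\left(- 5 \sqrt{38 + I{\left(5 \right)}} + N\right) + 203842\right) + 100972} = \frac{1}{\left(\left(- 5 \sqrt{38 + 5^{2}} + 744912\right) + 203842\right) + 100972} = \frac{1}{\left(\left(- 5 \sqrt{38 + 25} + 744912\right) + 203842\right) + 100972} = \frac{1}{\left(\left(- 5 \sqrt{63} + 744912\right) + 203842\right) + 100972} = \frac{1}{\left(\left(- 5 \cdot 3 \sqrt{7} + 744912\right) + 203842\right) + 100972} = \frac{1}{\left(\left(- 15 \sqrt{7} + 744912\right) + 203842\right) + 100972} = \frac{1}{\left(\left(744912 - 15 \sqrt{7}\right) + 203842\right) + 100972} = \frac{1}{\left(948754 - 15 \sqrt{7}\right) + 100972} = \frac{1}{1049726 - 15 \sqrt{7}}$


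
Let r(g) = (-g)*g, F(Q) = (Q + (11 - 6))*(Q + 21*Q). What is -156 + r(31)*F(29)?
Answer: -20846168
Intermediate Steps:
F(Q) = 22*Q*(5 + Q) (F(Q) = (Q + 5)*(22*Q) = (5 + Q)*(22*Q) = 22*Q*(5 + Q))
r(g) = -g**2
-156 + r(31)*F(29) = -156 + (-1*31**2)*(22*29*(5 + 29)) = -156 + (-1*961)*(22*29*34) = -156 - 961*21692 = -156 - 20846012 = -20846168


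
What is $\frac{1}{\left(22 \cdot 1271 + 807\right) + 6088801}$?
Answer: $\frac{1}{6117570} \approx 1.6346 \cdot 10^{-7}$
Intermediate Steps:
$\frac{1}{\left(22 \cdot 1271 + 807\right) + 6088801} = \frac{1}{\left(27962 + 807\right) + 6088801} = \frac{1}{28769 + 6088801} = \frac{1}{6117570}$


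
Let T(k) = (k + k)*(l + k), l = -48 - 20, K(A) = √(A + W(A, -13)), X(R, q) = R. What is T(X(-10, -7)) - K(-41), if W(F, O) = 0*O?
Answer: 1560 - I*√41 ≈ 1560.0 - 6.4031*I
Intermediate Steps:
W(F, O) = 0
K(A) = √A (K(A) = √(A + 0) = √A)
l = -68
T(k) = 2*k*(-68 + k) (T(k) = (k + k)*(-68 + k) = (2*k)*(-68 + k) = 2*k*(-68 + k))
T(X(-10, -7)) - K(-41) = 2*(-10)*(-68 - 10) - √(-41) = 2*(-10)*(-78) - I*√41 = 1560 - I*√41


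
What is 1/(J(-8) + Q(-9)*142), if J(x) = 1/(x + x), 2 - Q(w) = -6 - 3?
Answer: 16/24991 ≈ 0.00064023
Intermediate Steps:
Q(w) = 11 (Q(w) = 2 - (-6 - 3) = 2 - 1*(-9) = 2 + 9 = 11)
J(x) = 1/(2*x)
1/(J(-8) + Q(-9)*142) = 1/((½)/(-8) + 11*142) = 1/((½)*(-⅛) + 1562) = 1/(-1/16 + 1562) = 1/(24991/16) = 16/24991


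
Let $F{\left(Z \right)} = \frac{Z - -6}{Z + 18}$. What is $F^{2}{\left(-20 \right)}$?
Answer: $49$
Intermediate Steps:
$F{\left(Z \right)} = \frac{6 + Z}{18 + Z}$ ($F{\left(Z \right)} = \frac{Z + 6}{18 + Z} = \frac{6 + Z}{18 + Z}$)
$F^{2}{\left(-20 \right)} = \left(\frac{6 - 20}{18 - 20}\right)^{2} = \left(\frac{1}{-2} \left(-14\right)\right)^{2} = \left(\left(- \frac{1}{2}\right) \left(-14\right)\right)^{2} = 7^{2} = 49$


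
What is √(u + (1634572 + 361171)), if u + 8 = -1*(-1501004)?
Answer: √3496739 ≈ 1870.0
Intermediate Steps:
u = 1500996 (u = -8 - 1*(-1501004) = -8 + 1501004 = 1500996)
√(u + (1634572 + 361171)) = √(1500996 + (1634572 + 361171)) = √(1500996 + 1995743) = √3496739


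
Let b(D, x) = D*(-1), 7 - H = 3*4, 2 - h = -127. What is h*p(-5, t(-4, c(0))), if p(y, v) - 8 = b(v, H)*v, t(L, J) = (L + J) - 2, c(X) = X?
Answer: -3612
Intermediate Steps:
h = 129 (h = 2 - 1*(-127) = 2 + 127 = 129)
H = -5 (H = 7 - 3*4 = 7 - 1*12 = 7 - 12 = -5)
b(D, x) = -D
t(L, J) = -2 + J + L (t(L, J) = (J + L) - 2 = -2 + J + L)
p(y, v) = 8 - v² (p(y, v) = 8 + (-v)*v = 8 - v²)
h*p(-5, t(-4, c(0))) = 129*(8 - (-2 + 0 - 4)²) = 129*(8 - 1*(-6)²) = 129*(8 - 1*36) = 129*(8 - 36) = 129*(-28) = -3612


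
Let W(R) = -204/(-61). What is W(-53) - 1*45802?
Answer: -2793718/61 ≈ -45799.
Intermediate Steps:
W(R) = 204/61 (W(R) = -204*(-1/61) = 204/61)
W(-53) - 1*45802 = 204/61 - 1*45802 = 204/61 - 45802 = -2793718/61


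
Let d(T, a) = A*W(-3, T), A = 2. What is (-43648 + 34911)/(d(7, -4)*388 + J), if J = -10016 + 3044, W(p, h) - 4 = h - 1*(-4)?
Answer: -8737/4668 ≈ -1.8717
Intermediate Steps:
W(p, h) = 8 + h (W(p, h) = 4 + (h - 1*(-4)) = 4 + (h + 4) = 4 + (4 + h) = 8 + h)
d(T, a) = 16 + 2*T (d(T, a) = 2*(8 + T) = 16 + 2*T)
J = -6972
(-43648 + 34911)/(d(7, -4)*388 + J) = (-43648 + 34911)/((16 + 2*7)*388 - 6972) = -8737/((16 + 14)*388 - 6972) = -8737/(30*388 - 6972) = -8737/(11640 - 6972) = -8737/4668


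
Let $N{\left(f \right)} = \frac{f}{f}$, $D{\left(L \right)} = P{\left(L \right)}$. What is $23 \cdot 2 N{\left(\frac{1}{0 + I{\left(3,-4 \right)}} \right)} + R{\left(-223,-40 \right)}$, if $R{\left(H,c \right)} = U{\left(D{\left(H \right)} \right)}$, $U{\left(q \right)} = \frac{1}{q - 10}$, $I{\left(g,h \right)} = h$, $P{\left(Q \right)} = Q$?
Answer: $\frac{10717}{233} \approx 45.996$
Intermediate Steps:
$D{\left(L \right)} = L$
$U{\left(q \right)} = \frac{1}{-10 + q}$
$N{\left(f \right)} = 1$
$R{\left(H,c \right)} = \frac{1}{-10 + H}$
$23 \cdot 2 N{\left(\frac{1}{0 + I{\left(3,-4 \right)}} \right)} + R{\left(-223,-40 \right)} = 23 \cdot 2 \cdot 1 + \frac{1}{-10 - 223} = 46 \cdot 1 + \frac{1}{-233} = 46 - \frac{1}{233} = \frac{10717}{233}$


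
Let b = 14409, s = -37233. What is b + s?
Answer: -22824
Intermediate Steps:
b + s = 14409 - 37233 = -22824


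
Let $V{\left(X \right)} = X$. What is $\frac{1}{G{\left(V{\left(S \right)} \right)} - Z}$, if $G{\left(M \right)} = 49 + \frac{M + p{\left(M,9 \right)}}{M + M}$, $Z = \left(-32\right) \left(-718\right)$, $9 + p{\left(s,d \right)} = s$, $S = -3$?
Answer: $- \frac{2}{45849} \approx -4.3621 \cdot 10^{-5}$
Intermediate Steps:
$p{\left(s,d \right)} = -9 + s$
$Z = 22976$
$G{\left(M \right)} = 49 + \frac{-9 + 2 M}{2 M}$ ($G{\left(M \right)} = 49 + \frac{M + \left(-9 + M\right)}{M + M} = 49 + \frac{-9 + 2 M}{2 M}$)
$\frac{1}{G{\left(V{\left(S \right)} \right)} - Z} = \frac{1}{\left(50 - \frac{9}{2 \left(-3\right)}\right) - 22976} = \frac{1}{\left(50 - - \frac{3}{2}\right) - 22976} = \frac{1}{\left(50 + \frac{3}{2}\right) - 22976} = \frac{1}{\frac{103}{2} - 22976} = \frac{1}{- \frac{45849}{2}} = - \frac{2}{45849}$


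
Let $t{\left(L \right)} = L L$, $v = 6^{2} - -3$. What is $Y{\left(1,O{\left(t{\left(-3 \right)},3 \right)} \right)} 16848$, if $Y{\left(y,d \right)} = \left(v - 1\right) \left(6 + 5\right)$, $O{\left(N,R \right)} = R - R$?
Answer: $7042464$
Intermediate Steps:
$v = 39$ ($v = 36 + 3 = 39$)
$t{\left(L \right)} = L^{2}$
$O{\left(N,R \right)} = 0$
$Y{\left(y,d \right)} = 418$ ($Y{\left(y,d \right)} = \left(39 - 1\right) \left(6 + 5\right) = 38 \cdot 11 = 418$)
$Y{\left(1,O{\left(t{\left(-3 \right)},3 \right)} \right)} 16848 = 418 \cdot 16848 = 7042464$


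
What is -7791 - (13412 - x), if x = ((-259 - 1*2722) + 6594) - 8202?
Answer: -25792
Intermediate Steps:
x = -4589 (x = ((-259 - 2722) + 6594) - 8202 = (-2981 + 6594) - 8202 = 3613 - 8202 = -4589)
-7791 - (13412 - x) = -7791 - (13412 - 1*(-4589)) = -7791 - (13412 + 4589) = -7791 - 1*18001 = -7791 - 18001 = -25792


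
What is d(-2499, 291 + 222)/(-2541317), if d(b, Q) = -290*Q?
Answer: 148770/2541317 ≈ 0.058541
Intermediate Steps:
d(-2499, 291 + 222)/(-2541317) = -290*(291 + 222)/(-2541317) = -290*513*(-1/2541317) = -148770*(-1/2541317) = 148770/2541317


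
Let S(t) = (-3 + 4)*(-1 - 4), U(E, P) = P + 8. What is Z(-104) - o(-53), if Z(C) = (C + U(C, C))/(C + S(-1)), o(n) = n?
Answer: 5977/109 ≈ 54.835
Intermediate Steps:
U(E, P) = 8 + P
S(t) = -5 (S(t) = 1*(-5) = -5)
Z(C) = (8 + 2*C)/(-5 + C) (Z(C) = (C + (8 + C))/(C - 5) = (8 + 2*C)/(-5 + C))
Z(-104) - o(-53) = 2*(4 - 104)/(-5 - 104) - 1*(-53) = 2*(-100)/(-109) + 53 = 2*(-1/109)*(-100) + 53 = 200/109 + 53 = 5977/109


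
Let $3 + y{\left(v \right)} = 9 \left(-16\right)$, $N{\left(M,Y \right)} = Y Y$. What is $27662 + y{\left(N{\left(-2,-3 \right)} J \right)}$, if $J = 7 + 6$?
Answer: $27515$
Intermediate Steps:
$N{\left(M,Y \right)} = Y^{2}$
$J = 13$
$y{\left(v \right)} = -147$ ($y{\left(v \right)} = -3 + 9 \left(-16\right) = -3 - 144 = -147$)
$27662 + y{\left(N{\left(-2,-3 \right)} J \right)} = 27662 - 147 = 27515$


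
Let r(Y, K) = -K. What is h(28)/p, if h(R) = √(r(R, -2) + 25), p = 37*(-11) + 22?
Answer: -3*√3/385 ≈ -0.013497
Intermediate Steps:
p = -385 (p = -407 + 22 = -385)
h(R) = 3*√3 (h(R) = √(-1*(-2) + 25) = √(2 + 25) = √27 = 3*√3)
h(28)/p = (3*√3)/(-385) = (3*√3)*(-1/385) = -3*√3/385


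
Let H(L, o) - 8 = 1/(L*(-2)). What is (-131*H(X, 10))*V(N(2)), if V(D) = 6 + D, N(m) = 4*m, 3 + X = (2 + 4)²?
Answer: -483259/33 ≈ -14644.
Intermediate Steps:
X = 33 (X = -3 + (2 + 4)² = -3 + 6² = -3 + 36 = 33)
H(L, o) = 8 - 1/(2*L) (H(L, o) = 8 + 1/(L*(-2)) = 8 + 1/(-2*L) = 8 - 1/(2*L))
(-131*H(X, 10))*V(N(2)) = (-131*(8 - ½/33))*(6 + 4*2) = (-131*(8 - ½*1/33))*(6 + 8) = -131*(8 - 1/66)*14 = -131*527/66*14 = -69037/66*14 = -483259/33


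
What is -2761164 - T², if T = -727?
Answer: -3289693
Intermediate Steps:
-2761164 - T² = -2761164 - 1*(-727)² = -2761164 - 1*528529 = -2761164 - 528529 = -3289693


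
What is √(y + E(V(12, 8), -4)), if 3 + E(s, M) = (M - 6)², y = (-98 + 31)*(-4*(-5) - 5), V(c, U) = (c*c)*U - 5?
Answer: 2*I*√227 ≈ 30.133*I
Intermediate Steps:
V(c, U) = -5 + U*c² (V(c, U) = c²*U - 5 = U*c² - 5 = -5 + U*c²)
y = -1005 (y = -67*(20 - 5) = -67*15 = -1005)
E(s, M) = -3 + (-6 + M)² (E(s, M) = -3 + (M - 6)² = -3 + (-6 + M)²)
√(y + E(V(12, 8), -4)) = √(-1005 + (-3 + (-6 - 4)²)) = √(-1005 + (-3 + (-10)²)) = √(-1005 + (-3 + 100)) = √(-1005 + 97) = √(-908) = 2*I*√227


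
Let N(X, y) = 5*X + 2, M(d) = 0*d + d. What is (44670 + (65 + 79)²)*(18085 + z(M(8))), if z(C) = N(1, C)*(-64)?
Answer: 1153565622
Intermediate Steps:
M(d) = d (M(d) = 0 + d = d)
N(X, y) = 2 + 5*X
z(C) = -448 (z(C) = (2 + 5*1)*(-64) = (2 + 5)*(-64) = 7*(-64) = -448)
(44670 + (65 + 79)²)*(18085 + z(M(8))) = (44670 + (65 + 79)²)*(18085 - 448) = (44670 + 144²)*17637 = (44670 + 20736)*17637 = 65406*17637 = 1153565622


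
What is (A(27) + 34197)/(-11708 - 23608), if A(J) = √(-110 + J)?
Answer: -11399/11772 - I*√83/35316 ≈ -0.96831 - 0.00025797*I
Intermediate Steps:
(A(27) + 34197)/(-11708 - 23608) = (√(-110 + 27) + 34197)/(-11708 - 23608) = (√(-83) + 34197)/(-35316) = (I*√83 + 34197)*(-1/35316) = (34197 + I*√83)*(-1/35316) = -11399/11772 - I*√83/35316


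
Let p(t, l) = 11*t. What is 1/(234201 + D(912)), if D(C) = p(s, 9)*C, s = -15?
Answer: 1/83721 ≈ 1.1944e-5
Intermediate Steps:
D(C) = -165*C (D(C) = (11*(-15))*C = -165*C)
1/(234201 + D(912)) = 1/(234201 - 165*912) = 1/(234201 - 150480) = 1/83721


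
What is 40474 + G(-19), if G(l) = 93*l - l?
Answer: 38726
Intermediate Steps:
G(l) = 92*l
40474 + G(-19) = 40474 + 92*(-19) = 40474 - 1748 = 38726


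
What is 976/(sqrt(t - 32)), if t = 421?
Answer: 976*sqrt(389)/389 ≈ 49.485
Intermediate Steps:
976/(sqrt(t - 32)) = 976/(sqrt(421 - 32)) = 976/(sqrt(389)) = 976*(sqrt(389)/389) = 976*sqrt(389)/389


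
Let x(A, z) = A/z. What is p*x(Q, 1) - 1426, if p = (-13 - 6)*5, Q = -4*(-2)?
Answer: -2186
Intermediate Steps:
Q = 8
p = -95 (p = -19*5 = -95)
p*x(Q, 1) - 1426 = -760/1 - 1426 = -760 - 1426 = -2186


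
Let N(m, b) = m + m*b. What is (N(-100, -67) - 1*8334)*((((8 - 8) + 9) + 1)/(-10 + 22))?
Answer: -1445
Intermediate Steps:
N(m, b) = m + b*m
(N(-100, -67) - 1*8334)*((((8 - 8) + 9) + 1)/(-10 + 22)) = (-100*(1 - 67) - 1*8334)*((((8 - 8) + 9) + 1)/(-10 + 22)) = (-100*(-66) - 8334)*(((0 + 9) + 1)/12) = (6600 - 8334)*((9 + 1)*(1/12)) = -17340/12 = -1734*⅚ = -1445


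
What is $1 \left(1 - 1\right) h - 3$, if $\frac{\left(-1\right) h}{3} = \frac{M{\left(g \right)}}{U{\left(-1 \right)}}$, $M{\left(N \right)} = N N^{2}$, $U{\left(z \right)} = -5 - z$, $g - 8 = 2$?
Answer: $-3$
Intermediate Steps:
$g = 10$ ($g = 8 + 2 = 10$)
$M{\left(N \right)} = N^{3}$
$h = 750$ ($h = - 3 \frac{10^{3}}{-5 - -1} = - 3 \frac{1000}{-5 + 1} = - 3 \frac{1000}{-4} = - 3 \cdot 1000 \left(- \frac{1}{4}\right) = \left(-3\right) \left(-250\right) = 750$)
$1 \left(1 - 1\right) h - 3 = 1 \left(1 - 1\right) 750 - 3 = 1 \cdot 0 \cdot 750 - 3 = 0 \cdot 750 - 3 = 0 - 3 = -3$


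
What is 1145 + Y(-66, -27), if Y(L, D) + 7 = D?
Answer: 1111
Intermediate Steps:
Y(L, D) = -7 + D
1145 + Y(-66, -27) = 1145 + (-7 - 27) = 1145 - 34 = 1111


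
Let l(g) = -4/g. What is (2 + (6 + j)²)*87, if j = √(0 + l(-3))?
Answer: 3422 + 696*√3 ≈ 4627.5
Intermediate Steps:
j = 2*√3/3 (j = √(0 - 4/(-3)) = √(0 - 4*(-⅓)) = √(0 + 4/3) = √(4/3) = 2*√3/3 ≈ 1.1547)
(2 + (6 + j)²)*87 = (2 + (6 + 2*√3/3)²)*87 = 174 + 87*(6 + 2*√3/3)²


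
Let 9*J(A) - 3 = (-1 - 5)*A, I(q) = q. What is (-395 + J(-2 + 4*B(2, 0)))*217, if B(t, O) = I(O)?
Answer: -256060/3 ≈ -85353.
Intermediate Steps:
B(t, O) = O
J(A) = ⅓ - 2*A/3 (J(A) = ⅓ + ((-1 - 5)*A)/9 = ⅓ + (-6*A)/9 = ⅓ - 2*A/3)
(-395 + J(-2 + 4*B(2, 0)))*217 = (-395 + (⅓ - 2*(-2 + 4*0)/3))*217 = (-395 + (⅓ - 2*(-2 + 0)/3))*217 = (-395 + (⅓ - ⅔*(-2)))*217 = (-395 + (⅓ + 4/3))*217 = (-395 + 5/3)*217 = -1180/3*217 = -256060/3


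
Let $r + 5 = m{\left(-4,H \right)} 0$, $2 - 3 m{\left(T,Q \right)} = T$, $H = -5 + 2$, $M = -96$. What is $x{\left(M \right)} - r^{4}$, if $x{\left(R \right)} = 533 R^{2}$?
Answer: $4911503$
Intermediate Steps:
$H = -3$
$m{\left(T,Q \right)} = \frac{2}{3} - \frac{T}{3}$
$r = -5$ ($r = -5 + \left(\frac{2}{3} - - \frac{4}{3}\right) 0 = -5 + \left(\frac{2}{3} + \frac{4}{3}\right) 0 = -5 + 2 \cdot 0 = -5 + 0 = -5$)
$x{\left(M \right)} - r^{4} = 533 \left(-96\right)^{2} - \left(-5\right)^{4} = 533 \cdot 9216 - 625 = 4912128 - 625 = 4911503$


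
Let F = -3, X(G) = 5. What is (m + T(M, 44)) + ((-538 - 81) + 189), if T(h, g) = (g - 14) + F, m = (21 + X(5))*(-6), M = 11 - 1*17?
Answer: -559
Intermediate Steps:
M = -6 (M = 11 - 17 = -6)
m = -156 (m = (21 + 5)*(-6) = 26*(-6) = -156)
T(h, g) = -17 + g (T(h, g) = (g - 14) - 3 = (-14 + g) - 3 = -17 + g)
(m + T(M, 44)) + ((-538 - 81) + 189) = (-156 + (-17 + 44)) + ((-538 - 81) + 189) = (-156 + 27) + (-619 + 189) = -129 - 430 = -559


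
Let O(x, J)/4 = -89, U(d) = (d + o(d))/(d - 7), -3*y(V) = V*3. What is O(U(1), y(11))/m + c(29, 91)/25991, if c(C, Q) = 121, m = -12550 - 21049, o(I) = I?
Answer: 13318275/873271609 ≈ 0.015251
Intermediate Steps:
m = -33599
y(V) = -V (y(V) = -V*3/3 = -V)
U(d) = 2*d/(-7 + d) (U(d) = (d + d)/(d - 7) = (2*d)/(-7 + d) = 2*d/(-7 + d))
O(x, J) = -356 (O(x, J) = 4*(-89) = -356)
O(U(1), y(11))/m + c(29, 91)/25991 = -356/(-33599) + 121/25991 = -356*(-1/33599) + 121*(1/25991) = 356/33599 + 121/25991 = 13318275/873271609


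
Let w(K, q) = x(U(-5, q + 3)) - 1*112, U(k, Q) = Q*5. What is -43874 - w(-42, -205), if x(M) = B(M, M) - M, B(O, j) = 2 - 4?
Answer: -44770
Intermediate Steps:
U(k, Q) = 5*Q
B(O, j) = -2
x(M) = -2 - M
w(K, q) = -129 - 5*q (w(K, q) = (-2 - 5*(q + 3)) - 1*112 = (-2 - 5*(3 + q)) - 112 = (-2 - (15 + 5*q)) - 112 = (-2 + (-15 - 5*q)) - 112 = (-17 - 5*q) - 112 = -129 - 5*q)
-43874 - w(-42, -205) = -43874 - (-129 - 5*(-205)) = -43874 - (-129 + 1025) = -43874 - 1*896 = -43874 - 896 = -44770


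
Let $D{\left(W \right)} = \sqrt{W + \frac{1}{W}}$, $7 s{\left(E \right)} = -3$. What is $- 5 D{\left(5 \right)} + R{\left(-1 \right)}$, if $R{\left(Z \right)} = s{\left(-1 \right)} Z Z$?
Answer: $- \frac{3}{7} - \sqrt{130} \approx -11.83$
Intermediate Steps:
$s{\left(E \right)} = - \frac{3}{7}$ ($s{\left(E \right)} = \frac{1}{7} \left(-3\right) = - \frac{3}{7}$)
$R{\left(Z \right)} = - \frac{3 Z^{2}}{7}$ ($R{\left(Z \right)} = - \frac{3 Z}{7} Z = - \frac{3 Z^{2}}{7}$)
$- 5 D{\left(5 \right)} + R{\left(-1 \right)} = - 5 \sqrt{5 + \frac{1}{5}} - \frac{3 \left(-1\right)^{2}}{7} = - 5 \sqrt{5 + \frac{1}{5}} - \frac{3}{7} = - 5 \sqrt{\frac{26}{5}} - \frac{3}{7} = - 5 \frac{\sqrt{130}}{5} - \frac{3}{7} = - \sqrt{130} - \frac{3}{7} = - \frac{3}{7} - \sqrt{130}$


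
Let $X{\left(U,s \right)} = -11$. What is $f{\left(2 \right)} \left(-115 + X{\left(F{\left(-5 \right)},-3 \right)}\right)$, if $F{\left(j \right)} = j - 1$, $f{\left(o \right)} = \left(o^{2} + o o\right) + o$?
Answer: $-1260$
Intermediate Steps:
$f{\left(o \right)} = o + 2 o^{2}$ ($f{\left(o \right)} = \left(o^{2} + o^{2}\right) + o = 2 o^{2} + o = o + 2 o^{2}$)
$F{\left(j \right)} = -1 + j$
$f{\left(2 \right)} \left(-115 + X{\left(F{\left(-5 \right)},-3 \right)}\right) = 2 \left(1 + 2 \cdot 2\right) \left(-115 - 11\right) = 2 \left(1 + 4\right) \left(-126\right) = 2 \cdot 5 \left(-126\right) = 10 \left(-126\right) = -1260$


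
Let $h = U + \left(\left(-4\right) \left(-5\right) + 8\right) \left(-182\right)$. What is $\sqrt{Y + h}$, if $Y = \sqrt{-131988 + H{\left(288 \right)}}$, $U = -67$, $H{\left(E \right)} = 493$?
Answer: $\sqrt{-5163 + 17 i \sqrt{455}} \approx 2.5218 + 71.898 i$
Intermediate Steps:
$h = -5163$ ($h = -67 + \left(\left(-4\right) \left(-5\right) + 8\right) \left(-182\right) = -67 + \left(20 + 8\right) \left(-182\right) = -67 + 28 \left(-182\right) = -67 - 5096 = -5163$)
$Y = 17 i \sqrt{455}$ ($Y = \sqrt{-131988 + 493} = \sqrt{-131495} = 17 i \sqrt{455} \approx 362.62 i$)
$\sqrt{Y + h} = \sqrt{17 i \sqrt{455} - 5163} = \sqrt{-5163 + 17 i \sqrt{455}}$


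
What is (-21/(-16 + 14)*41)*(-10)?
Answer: -4305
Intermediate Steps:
(-21/(-16 + 14)*41)*(-10) = (-21/(-2)*41)*(-10) = (-21*(-½)*41)*(-10) = ((21/2)*41)*(-10) = (861/2)*(-10) = -4305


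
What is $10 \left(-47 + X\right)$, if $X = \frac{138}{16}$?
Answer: $- \frac{1535}{4} \approx -383.75$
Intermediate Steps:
$X = \frac{69}{8}$ ($X = 138 \cdot \frac{1}{16} = \frac{69}{8} \approx 8.625$)
$10 \left(-47 + X\right) = 10 \left(-47 + \frac{69}{8}\right) = 10 \left(- \frac{307}{8}\right) = - \frac{1535}{4}$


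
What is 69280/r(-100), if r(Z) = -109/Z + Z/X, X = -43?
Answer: 297904000/14687 ≈ 20284.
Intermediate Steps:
r(Z) = -109/Z - Z/43 (r(Z) = -109/Z + Z/(-43) = -109/Z + Z*(-1/43) = -109/Z - Z/43)
69280/r(-100) = 69280/(-109/(-100) - 1/43*(-100)) = 69280/(-109*(-1/100) + 100/43) = 69280/(109/100 + 100/43) = 69280/(14687/4300) = 69280*(4300/14687) = 297904000/14687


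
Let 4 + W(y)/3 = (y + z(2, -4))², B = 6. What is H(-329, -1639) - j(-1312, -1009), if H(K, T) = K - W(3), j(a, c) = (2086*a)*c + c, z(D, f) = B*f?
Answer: -2761464119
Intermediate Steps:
z(D, f) = 6*f
j(a, c) = c + 2086*a*c (j(a, c) = 2086*a*c + c = c + 2086*a*c)
W(y) = -12 + 3*(-24 + y)² (W(y) = -12 + 3*(y + 6*(-4))² = -12 + 3*(y - 24)² = -12 + 3*(-24 + y)²)
H(K, T) = -1311 + K (H(K, T) = K - (-12 + 3*(-24 + 3)²) = K - (-12 + 3*(-21)²) = K - (-12 + 3*441) = K - (-12 + 1323) = K - 1*1311 = K - 1311 = -1311 + K)
H(-329, -1639) - j(-1312, -1009) = (-1311 - 329) - (-1009)*(1 + 2086*(-1312)) = -1640 - (-1009)*(1 - 2736832) = -1640 - (-1009)*(-2736831) = -1640 - 1*2761462479 = -1640 - 2761462479 = -2761464119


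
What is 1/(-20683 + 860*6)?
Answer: -1/15523 ≈ -6.4421e-5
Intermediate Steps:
1/(-20683 + 860*6) = 1/(-20683 + 5160) = 1/(-15523) = -1/15523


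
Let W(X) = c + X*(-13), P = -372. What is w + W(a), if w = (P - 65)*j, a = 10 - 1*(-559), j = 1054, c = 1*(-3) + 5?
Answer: -467993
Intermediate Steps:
c = 2 (c = -3 + 5 = 2)
a = 569 (a = 10 + 559 = 569)
W(X) = 2 - 13*X (W(X) = 2 + X*(-13) = 2 - 13*X)
w = -460598 (w = (-372 - 65)*1054 = -437*1054 = -460598)
w + W(a) = -460598 + (2 - 13*569) = -460598 + (2 - 7397) = -460598 - 7395 = -467993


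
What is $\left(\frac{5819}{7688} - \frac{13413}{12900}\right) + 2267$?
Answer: $\frac{18733510363}{8264600} \approx 2266.7$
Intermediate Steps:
$\left(\frac{5819}{7688} - \frac{13413}{12900}\right) + 2267 = \left(5819 \cdot \frac{1}{7688} - \frac{4471}{4300}\right) + 2267 = \left(\frac{5819}{7688} - \frac{4471}{4300}\right) + 2267 = - \frac{2337837}{8264600} + 2267 = \frac{18733510363}{8264600}$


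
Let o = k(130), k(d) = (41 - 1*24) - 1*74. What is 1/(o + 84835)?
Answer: 1/84778 ≈ 1.1796e-5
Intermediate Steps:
k(d) = -57 (k(d) = (41 - 24) - 74 = 17 - 74 = -57)
o = -57
1/(o + 84835) = 1/(-57 + 84835) = 1/84778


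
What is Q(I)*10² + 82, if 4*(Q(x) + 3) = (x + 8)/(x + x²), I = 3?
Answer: -2341/12 ≈ -195.08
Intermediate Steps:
Q(x) = -3 + (8 + x)/(4*(x + x²)) (Q(x) = -3 + ((x + 8)/(x + x²))/4 = -3 + ((8 + x)/(x + x²))/4 = -3 + (8 + x)/(4*(x + x²)))
Q(I)*10² + 82 = ((¼)*(8 - 12*3² - 11*3)/(3*(1 + 3)))*10² + 82 = ((¼)*(⅓)*(8 - 12*9 - 33)/4)*100 + 82 = ((¼)*(⅓)*(¼)*(8 - 108 - 33))*100 + 82 = ((¼)*(⅓)*(¼)*(-133))*100 + 82 = -133/48*100 + 82 = -3325/12 + 82 = -2341/12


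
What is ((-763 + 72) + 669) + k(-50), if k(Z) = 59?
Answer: 37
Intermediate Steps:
((-763 + 72) + 669) + k(-50) = ((-763 + 72) + 669) + 59 = (-691 + 669) + 59 = -22 + 59 = 37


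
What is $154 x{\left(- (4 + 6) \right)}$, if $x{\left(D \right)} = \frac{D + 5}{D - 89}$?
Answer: $\frac{70}{9} \approx 7.7778$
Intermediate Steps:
$x{\left(D \right)} = \frac{5 + D}{-89 + D}$
$154 x{\left(- (4 + 6) \right)} = 154 \frac{5 - \left(4 + 6\right)}{-89 - \left(4 + 6\right)} = 154 \frac{5 - 10}{-89 - 10} = 154 \frac{1}{-99} \left(-5\right) = 154 \left(\left(- \frac{1}{99}\right) \left(-5\right)\right) = 154 \cdot \frac{5}{99} = \frac{70}{9}$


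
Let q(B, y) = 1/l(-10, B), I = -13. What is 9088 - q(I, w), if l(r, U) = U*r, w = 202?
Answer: 1181439/130 ≈ 9088.0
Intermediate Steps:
q(B, y) = -1/(10*B) (q(B, y) = 1/(B*(-10)) = 1/(-10*B) = -1/(10*B))
9088 - q(I, w) = 9088 - (-1)/(10*(-13)) = 9088 - (-1)*(-1)/(10*13) = 9088 - 1*1/130 = 9088 - 1/130 = 1181439/130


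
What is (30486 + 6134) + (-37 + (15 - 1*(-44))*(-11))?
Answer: 35934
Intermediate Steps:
(30486 + 6134) + (-37 + (15 - 1*(-44))*(-11)) = 36620 + (-37 + (15 + 44)*(-11)) = 36620 + (-37 + 59*(-11)) = 36620 + (-37 - 649) = 36620 - 686 = 35934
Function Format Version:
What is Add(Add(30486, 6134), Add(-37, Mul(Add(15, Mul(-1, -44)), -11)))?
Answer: 35934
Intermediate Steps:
Add(Add(30486, 6134), Add(-37, Mul(Add(15, Mul(-1, -44)), -11))) = Add(36620, Add(-37, Mul(Add(15, 44), -11))) = Add(36620, Add(-37, Mul(59, -11))) = Add(36620, Add(-37, -649)) = Add(36620, -686) = 35934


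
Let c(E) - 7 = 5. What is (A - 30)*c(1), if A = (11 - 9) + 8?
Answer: -240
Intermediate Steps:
A = 10 (A = 2 + 8 = 10)
c(E) = 12 (c(E) = 7 + 5 = 12)
(A - 30)*c(1) = (10 - 30)*12 = -20*12 = -240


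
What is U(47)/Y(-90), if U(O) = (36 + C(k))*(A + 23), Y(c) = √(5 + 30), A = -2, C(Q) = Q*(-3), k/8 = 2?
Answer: -36*√35/5 ≈ -42.596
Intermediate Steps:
k = 16 (k = 8*2 = 16)
C(Q) = -3*Q
Y(c) = √35
U(O) = -252 (U(O) = (36 - 3*16)*(-2 + 23) = (36 - 48)*21 = -12*21 = -252)
U(47)/Y(-90) = -252*√35/35 = -36*√35/5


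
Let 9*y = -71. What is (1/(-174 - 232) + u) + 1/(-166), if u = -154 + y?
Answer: -24550280/151641 ≈ -161.90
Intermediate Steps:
y = -71/9 (y = (⅑)*(-71) = -71/9 ≈ -7.8889)
u = -1457/9 (u = -154 - 71/9 = -1457/9 ≈ -161.89)
(1/(-174 - 232) + u) + 1/(-166) = (1/(-174 - 232) - 1457/9) + 1/(-166) = (1/(-406) - 1457/9) - 1/166 = (-1/406 - 1457/9) - 1/166 = -591551/3654 - 1/166 = -24550280/151641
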